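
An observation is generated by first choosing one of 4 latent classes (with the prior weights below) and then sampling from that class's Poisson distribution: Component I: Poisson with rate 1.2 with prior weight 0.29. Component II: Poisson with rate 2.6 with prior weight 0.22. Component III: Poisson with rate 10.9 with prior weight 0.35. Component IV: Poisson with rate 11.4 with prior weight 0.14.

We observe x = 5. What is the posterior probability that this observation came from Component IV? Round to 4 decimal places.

By Bayes' theorem, P(k | x) = π_k f_k(x) / Σ_j π_j f_j(x).
Evaluate each component's likelihood at the observed value:
  f_I = 0.00624556
  f_II = 0.0735394
  f_III = 0.0236669
  f_IV = 0.0179633
Prior × likelihood for each component:
  π_I·f_I = 0.29 × 0.00624556 = 0.00181121
  π_II·f_II = 0.22 × 0.0735394 = 0.0161787
  π_III·f_III = 0.35 × 0.0236669 = 0.00828342
  π_IV·f_IV = 0.14 × 0.0179633 = 0.00251486
Evidence: 0.00181121 + 0.0161787 + 0.00828342 + 0.00251486 = 0.0287881
P(Component IV | x) ≈ 0.0874

0.0874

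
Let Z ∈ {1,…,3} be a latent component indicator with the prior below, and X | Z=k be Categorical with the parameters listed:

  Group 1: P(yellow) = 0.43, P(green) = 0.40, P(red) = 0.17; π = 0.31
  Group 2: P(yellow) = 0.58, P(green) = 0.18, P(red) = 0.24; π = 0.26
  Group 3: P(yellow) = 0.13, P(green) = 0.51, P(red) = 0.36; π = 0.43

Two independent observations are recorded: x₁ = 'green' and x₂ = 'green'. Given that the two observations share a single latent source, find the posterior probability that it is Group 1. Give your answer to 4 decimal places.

0.2920

The responsibility of component k is π_k f_k(x) divided by Σ_j π_j f_j(x).
Since both observations come from the same component, the likelihood for component k is f_k(x₁)·f_k(x₂).
  L_1 = [P(green | comp) = 0.40] × [0.4] = 0.16
  L_2 = [P(green | comp) = 0.18] × [0.18] = 0.0324
  L_3 = [P(green | comp) = 0.51] × [0.51] = 0.2601
Unnormalised posteriors:
  π_1·L_1 = 0.31 × 0.16 = 0.0496
  π_2·L_2 = 0.26 × 0.0324 = 0.008424
  π_3·L_3 = 0.43 × 0.2601 = 0.111843
Denominator: 0.0496 + 0.008424 + 0.111843 = 0.169867
So the posterior for Group 1 is 0.0496 / 0.169867 ≈ 0.2920.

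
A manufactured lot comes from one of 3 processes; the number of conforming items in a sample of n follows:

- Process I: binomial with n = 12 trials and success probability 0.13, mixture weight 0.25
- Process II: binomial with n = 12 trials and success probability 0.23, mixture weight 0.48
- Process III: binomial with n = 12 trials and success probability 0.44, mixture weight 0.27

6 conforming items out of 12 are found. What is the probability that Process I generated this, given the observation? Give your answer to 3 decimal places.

P(component k | x) = P(Z=k)·f_k(x) / marginal(x), where marginal(x) = Σ_j P(Z=j)·f_j(x).
Evaluate each component's likelihood at the observed value:
  f_I = 0.00193396
  f_II = 0.0285091
  f_III = 0.206784
Unnormalised posteriors:
  P(Z=I)·f_I = 0.25 × 0.00193396 = 0.00048349
  P(Z=II)·f_II = 0.48 × 0.0285091 = 0.0136844
  P(Z=III)·f_III = 0.27 × 0.206784 = 0.0558316
Normaliser: 0.00048349 + 0.0136844 + 0.0558316 = 0.0699994
So the posterior for Process I is 0.00048349 / 0.0699994 ≈ 0.007.

0.007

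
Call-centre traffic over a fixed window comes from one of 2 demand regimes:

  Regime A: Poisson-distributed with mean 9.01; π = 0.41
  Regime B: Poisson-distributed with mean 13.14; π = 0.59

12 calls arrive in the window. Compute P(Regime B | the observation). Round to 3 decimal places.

0.682

Apply Bayes' rule: the posterior for each component is proportional to its prior times its likelihood at x.
Evaluate each component's likelihood at the observed value:
  p_A = e^(−9.01)·9.01^12/12! = 0.0730075
  p_B = e^(−13.14)·13.14^12/12! = 0.108687
Prior × likelihood for each component:
  w_A·p_A = 0.41 × 0.0730075 = 0.0299331
  w_B·p_B = 0.59 × 0.108687 = 0.0641254
Normaliser: 0.0299331 + 0.0641254 = 0.0940584
So the posterior for Regime B is 0.0641254 / 0.0940584 ≈ 0.682.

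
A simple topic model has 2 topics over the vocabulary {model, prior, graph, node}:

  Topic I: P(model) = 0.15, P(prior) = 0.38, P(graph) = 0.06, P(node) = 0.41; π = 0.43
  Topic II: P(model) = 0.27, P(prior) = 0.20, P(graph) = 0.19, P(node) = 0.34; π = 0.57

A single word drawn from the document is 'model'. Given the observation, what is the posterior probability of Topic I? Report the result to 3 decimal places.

The responsibility of component k is P(Z=k) f_k(x) divided by Σ_j P(Z=j) f_j(x).
Categorical probabilities:
  p_I = P(model | comp) = 0.15
  p_II = P(model | comp) = 0.27
Unnormalised posteriors:
  P(Z=I)·p_I = 0.43 × 0.15 = 0.0645
  P(Z=II)·p_II = 0.57 × 0.27 = 0.1539
Denominator: 0.0645 + 0.1539 = 0.2184
P(Topic I | data) ≈ 0.295

0.295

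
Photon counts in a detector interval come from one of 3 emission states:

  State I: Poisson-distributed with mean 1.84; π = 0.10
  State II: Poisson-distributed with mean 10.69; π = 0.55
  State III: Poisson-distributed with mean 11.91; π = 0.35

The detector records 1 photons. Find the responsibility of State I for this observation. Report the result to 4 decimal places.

0.9945

The responsibility of component k is π_k f_k(x) divided by Σ_j π_j f_j(x).
Poisson probabilities:
  L_I = 0.292224
  L_II = 0.000243428
  L_III = 8.0069e-05
Prior × likelihood for each component:
  π_I·L_I = 0.10 × 0.292224 = 0.0292224
  π_II·L_II = 0.55 × 0.000243428 = 0.000133885
  π_III·L_III = 0.35 × 8.0069e-05 = 2.80242e-05
Normaliser: 0.0292224 + 0.000133885 + 2.80242e-05 = 0.0293843
P(State I | x) ≈ 0.9945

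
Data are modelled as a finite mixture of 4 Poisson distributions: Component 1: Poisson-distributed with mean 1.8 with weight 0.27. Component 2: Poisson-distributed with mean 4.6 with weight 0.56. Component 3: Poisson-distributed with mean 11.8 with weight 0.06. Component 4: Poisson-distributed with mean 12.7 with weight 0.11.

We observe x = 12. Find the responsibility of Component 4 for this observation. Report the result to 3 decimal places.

Apply Bayes' rule: the posterior for each component is proportional to its prior times its likelihood at x.
Evaluate each component's likelihood at the observed value:
  f_1 = e^(−1.8)·1.8^12/12! = 3.99211e-07
  f_2 = e^(−4.6)·4.6^12/12! = 0.00188366
  f_3 = e^(−11.8)·11.8^12/12! = 0.114175
  f_4 = e^(−12.7)·12.7^12/12! = 0.112142
Multiply by the mixture weights:
  π_1·f_1 = 0.27 × 3.99211e-07 = 1.07787e-07
  π_2·f_2 = 0.56 × 0.00188366 = 0.00105485
  π_3·f_3 = 0.06 × 0.114175 = 0.00685052
  π_4·f_4 = 0.11 × 0.112142 = 0.0123356
Marginal: 1.07787e-07 + 0.00105485 + 0.00685052 + 0.0123356 = 0.0202411
So the posterior for Component 4 is 0.0123356 / 0.0202411 ≈ 0.609.

0.609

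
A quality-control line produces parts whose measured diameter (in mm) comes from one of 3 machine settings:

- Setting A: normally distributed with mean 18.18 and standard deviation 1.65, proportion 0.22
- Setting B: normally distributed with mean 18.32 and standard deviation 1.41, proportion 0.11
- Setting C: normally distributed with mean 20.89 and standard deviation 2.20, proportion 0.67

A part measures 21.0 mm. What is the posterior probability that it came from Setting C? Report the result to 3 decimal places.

0.874

By Bayes' theorem, P(k | x) = P(Z=k) f_k(x) / Σ_j P(Z=j) f_j(x).
Evaluate each component's likelihood at the observed value:
  p_A = 0.056123
  p_B = 0.0464734
  p_C = 0.181111
Weight by the priors:
  P(Z=A)·p_A = 0.22 × 0.056123 = 0.0123471
  P(Z=B)·p_B = 0.11 × 0.0464734 = 0.00511207
  P(Z=C)·p_C = 0.67 × 0.181111 = 0.121344
Denominator: 0.0123471 + 0.00511207 + 0.121344 = 0.138803
Responsibility of Setting C: 0.121344 / 0.138803 ≈ 0.874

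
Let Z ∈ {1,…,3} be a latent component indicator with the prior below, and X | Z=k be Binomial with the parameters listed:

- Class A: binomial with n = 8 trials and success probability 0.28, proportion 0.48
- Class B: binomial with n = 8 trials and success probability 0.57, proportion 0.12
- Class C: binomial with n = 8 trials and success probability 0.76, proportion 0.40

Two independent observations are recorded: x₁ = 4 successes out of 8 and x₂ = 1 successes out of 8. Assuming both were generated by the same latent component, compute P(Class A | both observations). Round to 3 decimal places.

Apply Bayes' rule: the posterior for each component is proportional to its prior times its likelihood at x.
Since both observations come from the same component, the likelihood for component k is f_k(x₁)·f_k(x₂).
  L_A = [C(8,4)·0.28^4·0.72^4 = 70·0.00614656·0.268739 = 0.115627] × [0.224686] = 0.0259798
  L_B = [C(8,4)·0.57^4·0.43^4 = 70·0.10556·0.034188 = 0.252622] × [0.0123949] = 0.00313123
  L_C = [C(8,4)·0.76^4·0.24^4 = 70·0.333622·0.00331776 = 0.0774814] × [0.000278857] = 2.16063e-05
Weight by the priors:
  π_A·L_A = 0.48 × 0.0259798 = 0.0124703
  π_B·L_B = 0.12 × 0.00313123 = 0.000375748
  π_C·L_C = 0.40 × 2.16063e-05 = 8.6425e-06
Evidence: 0.0124703 + 0.000375748 + 8.6425e-06 = 0.0128547
So the posterior for Class A is 0.0124703 / 0.0128547 ≈ 0.970.

0.970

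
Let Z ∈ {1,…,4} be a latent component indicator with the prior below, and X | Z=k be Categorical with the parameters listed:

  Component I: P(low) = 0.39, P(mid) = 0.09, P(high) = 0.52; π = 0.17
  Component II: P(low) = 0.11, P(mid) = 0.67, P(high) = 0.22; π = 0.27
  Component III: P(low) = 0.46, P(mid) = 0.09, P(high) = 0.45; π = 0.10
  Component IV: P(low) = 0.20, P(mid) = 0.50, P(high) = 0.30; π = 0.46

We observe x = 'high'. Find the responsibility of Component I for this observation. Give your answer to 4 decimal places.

0.2672

By Bayes' theorem, P(k | x) = P(Z=k) f_k(x) / Σ_j P(Z=j) f_j(x).
Evaluate each component's likelihood at the observed value:
  f_I = P(high | comp) = 0.52
  f_II = P(high | comp) = 0.22
  f_III = P(high | comp) = 0.45
  f_IV = P(high | comp) = 0.30
Unnormalised posteriors:
  P(Z=I)·f_I = 0.17 × 0.52 = 0.0884
  P(Z=II)·f_II = 0.27 × 0.22 = 0.0594
  P(Z=III)·f_III = 0.10 × 0.45 = 0.045
  P(Z=IV)·f_IV = 0.46 × 0.3 = 0.138
Evidence: 0.0884 + 0.0594 + 0.045 + 0.138 = 0.3308
So the posterior for Component I is 0.0884 / 0.3308 ≈ 0.2672.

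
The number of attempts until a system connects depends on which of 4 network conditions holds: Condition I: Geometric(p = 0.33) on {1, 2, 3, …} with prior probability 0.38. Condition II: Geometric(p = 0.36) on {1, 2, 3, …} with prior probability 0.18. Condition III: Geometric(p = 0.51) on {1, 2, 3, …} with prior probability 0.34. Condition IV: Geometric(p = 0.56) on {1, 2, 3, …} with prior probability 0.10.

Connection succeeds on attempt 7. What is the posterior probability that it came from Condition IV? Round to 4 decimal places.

P(component k | x) = P(Z=k)·f_k(x) / marginal(x), where marginal(x) = Σ_j P(Z=j)·f_j(x).
Geometric probabilities:
  f_I = 0.0298513
  f_II = 0.024739
  f_III = 0.00705906
  f_IV = 0.00406354
Weight by the priors:
  P(Z=I)·f_I = 0.38 × 0.0298513 = 0.0113435
  P(Z=II)·f_II = 0.18 × 0.024739 = 0.00445302
  P(Z=III)·f_III = 0.34 × 0.00705906 = 0.00240008
  P(Z=IV)·f_IV = 0.10 × 0.00406354 = 0.000406354
Denominator: 0.0113435 + 0.00445302 + 0.00240008 + 0.000406354 = 0.0186029
P(Condition IV | data) ≈ 0.0218

0.0218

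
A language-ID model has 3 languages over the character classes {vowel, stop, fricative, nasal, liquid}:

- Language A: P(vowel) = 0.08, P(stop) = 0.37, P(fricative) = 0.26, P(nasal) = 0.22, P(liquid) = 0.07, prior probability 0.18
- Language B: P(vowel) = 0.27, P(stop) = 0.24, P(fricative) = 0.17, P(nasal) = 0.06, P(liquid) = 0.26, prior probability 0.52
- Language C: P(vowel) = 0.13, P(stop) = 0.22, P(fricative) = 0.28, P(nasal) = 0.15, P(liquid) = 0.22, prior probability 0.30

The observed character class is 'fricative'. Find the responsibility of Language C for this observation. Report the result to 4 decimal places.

Posterior ∝ prior × likelihood, so P(k | x) ∝ π_k f_k(x); normalise over all components.
Categorical probabilities:
  L_A = P(fricative | comp) = 0.26
  L_B = P(fricative | comp) = 0.17
  L_C = P(fricative | comp) = 0.28
Prior × likelihood for each component:
  π_A·L_A = 0.18 × 0.26 = 0.0468
  π_B·L_B = 0.52 × 0.17 = 0.0884
  π_C·L_C = 0.30 × 0.28 = 0.084
Sum: 0.0468 + 0.0884 + 0.084 = 0.2192
Responsibility of Language C: 0.084 / 0.2192 ≈ 0.3832

0.3832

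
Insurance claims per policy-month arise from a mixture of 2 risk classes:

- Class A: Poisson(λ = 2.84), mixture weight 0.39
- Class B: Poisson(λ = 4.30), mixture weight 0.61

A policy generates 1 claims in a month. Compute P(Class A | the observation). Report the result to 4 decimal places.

Apply Bayes' rule: the posterior for each component is proportional to its prior times its likelihood at x.
Poisson probabilities:
  f_A = 0.165929
  f_B = 0.0583448
Prior × likelihood for each component:
  P(Z=A)·f_A = 0.39 × 0.165929 = 0.0647123
  P(Z=B)·f_B = 0.61 × 0.0583448 = 0.0355903
Denominator: 0.0647123 + 0.0355903 = 0.100303
So the posterior for Class A is 0.0647123 / 0.100303 ≈ 0.6452.

0.6452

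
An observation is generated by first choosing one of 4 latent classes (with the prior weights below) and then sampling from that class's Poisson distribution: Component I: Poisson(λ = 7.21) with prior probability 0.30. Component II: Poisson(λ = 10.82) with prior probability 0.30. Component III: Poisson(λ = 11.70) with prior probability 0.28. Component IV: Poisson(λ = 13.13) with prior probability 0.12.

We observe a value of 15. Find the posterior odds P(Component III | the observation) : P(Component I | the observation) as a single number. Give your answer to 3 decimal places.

14.922

Posterior odds = (P(Z=i) f_i(x)) / (P(Z=j) f_j(x)); the normalising sum cancels.
Component likelihoods at x = 15:
  L_I = 0.00418087
  L_II = 0.0498704
  L_III = 0.066841
  L_IV = 0.0901955
0.0187155 / 0.00125426 ≈ 14.922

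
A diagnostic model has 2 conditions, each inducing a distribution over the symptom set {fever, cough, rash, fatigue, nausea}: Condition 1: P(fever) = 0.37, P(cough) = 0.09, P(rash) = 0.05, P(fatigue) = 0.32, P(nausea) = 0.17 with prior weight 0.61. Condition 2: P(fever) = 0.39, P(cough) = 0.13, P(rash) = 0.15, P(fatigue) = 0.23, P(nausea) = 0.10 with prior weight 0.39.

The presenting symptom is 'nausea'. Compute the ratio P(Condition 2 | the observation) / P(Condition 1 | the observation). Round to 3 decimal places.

0.376

Posterior odds = (w_i f_i(x)) / (w_j f_j(x)); the normalising sum cancels.
Categorical probabilities:
  p_1 = 0.17
  p_2 = 0.1
0.039 / 0.1037 ≈ 0.376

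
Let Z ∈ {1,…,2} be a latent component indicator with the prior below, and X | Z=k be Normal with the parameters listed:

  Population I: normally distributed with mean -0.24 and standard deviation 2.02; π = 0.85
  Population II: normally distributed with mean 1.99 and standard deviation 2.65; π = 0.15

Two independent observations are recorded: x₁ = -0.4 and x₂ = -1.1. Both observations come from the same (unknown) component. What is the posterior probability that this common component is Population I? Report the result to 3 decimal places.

0.963

Posterior ∝ prior × likelihood, so P(k | x) ∝ π_k f_k(x); normalise over all components.
Since both observations come from the same component, the likelihood for component k is f_k(x₁)·f_k(x₂).
  p_I = [0.196878] × [0.180385] = 0.0355137
  p_II = [0.100239] × [0.0762819] = 0.00764642
Unnormalised posteriors:
  π_I·p_I = 0.85 × 0.0355137 = 0.0301866
  π_II·p_II = 0.15 × 0.00764642 = 0.00114696
Sum: 0.0301866 + 0.00114696 = 0.0313336
P(Population I | x₁,x₂) = 0.0301866 / 0.0313336 ≈ 0.963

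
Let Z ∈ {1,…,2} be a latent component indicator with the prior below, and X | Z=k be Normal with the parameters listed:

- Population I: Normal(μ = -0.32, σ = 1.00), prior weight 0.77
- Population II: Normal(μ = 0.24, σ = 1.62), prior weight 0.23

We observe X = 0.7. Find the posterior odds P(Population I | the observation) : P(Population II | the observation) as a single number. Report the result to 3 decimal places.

3.356

Only the two components matter; the odds are (π_i f_i(x)) / (π_j f_j(x)).
Component likelihoods at x = 0.7:
  L_I = (1/(1.00·√(2π)))·exp(−(0.7−-0.32)²/(2·1.00²)) = 0.398942·exp(-0.52020) = 0.237132
  L_II = (1/(1.62·√(2π)))·exp(−(0.7−0.24)²/(2·1.62²)) = 0.246261·exp(-0.04031) = 0.23653
0.182592 / 0.054402 ≈ 3.356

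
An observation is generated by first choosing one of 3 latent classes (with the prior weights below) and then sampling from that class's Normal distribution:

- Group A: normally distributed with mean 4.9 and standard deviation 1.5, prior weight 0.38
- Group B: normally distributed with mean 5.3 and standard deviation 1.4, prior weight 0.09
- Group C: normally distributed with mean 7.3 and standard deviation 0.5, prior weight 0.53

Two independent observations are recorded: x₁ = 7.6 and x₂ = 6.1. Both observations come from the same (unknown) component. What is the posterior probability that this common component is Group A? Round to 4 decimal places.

Apply Bayes' rule: the posterior for each component is proportional to its prior times its likelihood at x.
Since both observations come from the same component, the likelihood for component k is f_k(x₁)·f_k(x₂).
  f_A = [(1/(1.5·√(2π)))·exp(−(7.6−4.9)²/(2·1.5²)) = 0.265962·exp(-1.62000) = 0.0526334] × [0.193128] = 0.010165
  f_B = [(1/(1.4·√(2π)))·exp(−(7.6−5.3)²/(2·1.4²)) = 0.284959·exp(-1.34949) = 0.0739105] × [0.242034] = 0.0178889
  f_C = [(1/(0.5·√(2π)))·exp(−(7.6−7.3)²/(2·0.5²)) = 0.797885·exp(-0.18000) = 0.666449] × [0.0447891] = 0.0298496
Prior × likelihood for each component:
  P(Z=A)·f_A = 0.38 × 0.010165 = 0.00386269
  P(Z=B)·f_B = 0.09 × 0.0178889 = 0.00161
  P(Z=C)·f_C = 0.53 × 0.0298496 = 0.0158203
Sum: 0.00386269 + 0.00161 + 0.0158203 = 0.021293
P(Group A | x₁,x₂) = 0.00386269 / 0.021293 ≈ 0.1814

0.1814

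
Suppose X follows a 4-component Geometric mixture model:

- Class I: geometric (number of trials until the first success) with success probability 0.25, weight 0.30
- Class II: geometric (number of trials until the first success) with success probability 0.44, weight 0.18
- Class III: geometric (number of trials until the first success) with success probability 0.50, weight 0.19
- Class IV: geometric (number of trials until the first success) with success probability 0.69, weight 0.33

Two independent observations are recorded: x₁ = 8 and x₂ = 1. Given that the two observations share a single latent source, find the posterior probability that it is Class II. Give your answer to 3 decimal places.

The responsibility of component k is P(Z=k) f_k(x) divided by Σ_j P(Z=j) f_j(x).
Since both observations come from the same component, the likelihood for component k is f_k(x₁)·f_k(x₂).
  p_I = [0.25·(1−0.25)^7 = 0.25·0.133484 = 0.033371] × [0.25] = 0.00834274
  p_II = [0.44·(1−0.44)^7 = 0.44·0.0172709 = 0.00759922] × [0.44] = 0.00334366
  p_III = [0.50·(1−0.50)^7 = 0.50·0.0078125 = 0.00390625] × [0.5] = 0.00195312
  p_IV = [0.69·(1−0.69)^7 = 0.69·0.000275126 = 0.000189837] × [0.69] = 0.000130988
Unnormalised posteriors:
  P(Z=I)·p_I = 0.30 × 0.00834274 = 0.00250282
  P(Z=II)·p_II = 0.18 × 0.00334366 = 0.000601858
  P(Z=III)·p_III = 0.19 × 0.00195312 = 0.000371094
  P(Z=IV)·p_IV = 0.33 × 0.000130988 = 4.32259e-05
Marginal: 0.00250282 + 0.000601858 + 0.000371094 + 4.32259e-05 = 0.003519
Responsibility of Class II: 0.000601858 / 0.003519 ≈ 0.171

0.171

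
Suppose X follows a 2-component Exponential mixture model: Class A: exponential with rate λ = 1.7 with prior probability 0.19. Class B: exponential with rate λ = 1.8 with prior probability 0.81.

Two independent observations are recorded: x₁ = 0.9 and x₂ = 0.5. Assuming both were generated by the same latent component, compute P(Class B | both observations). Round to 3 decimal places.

0.806

By Bayes' theorem, P(k | x) = π_k f_k(x) / Σ_j π_j f_j(x).
Since both observations come from the same component, the likelihood for component k is f_k(x₁)·f_k(x₂).
  p_A = [1.7·e^(−1.7·0.9) = 1.7·e^(−1.5300) = 0.368111] × [0.726605] = 0.267471
  p_B = [1.8·e^(−1.8·0.9) = 1.8·e^(−1.6200) = 0.356218] × [0.731825] = 0.260689
Prior × likelihood for each component:
  π_A·p_A = 0.19 × 0.267471 = 0.0508195
  π_B·p_B = 0.81 × 0.260689 = 0.211158
Sum: 0.0508195 + 0.211158 = 0.261978
P(Class B | x₁,x₂) = 0.211158 / 0.261978 ≈ 0.806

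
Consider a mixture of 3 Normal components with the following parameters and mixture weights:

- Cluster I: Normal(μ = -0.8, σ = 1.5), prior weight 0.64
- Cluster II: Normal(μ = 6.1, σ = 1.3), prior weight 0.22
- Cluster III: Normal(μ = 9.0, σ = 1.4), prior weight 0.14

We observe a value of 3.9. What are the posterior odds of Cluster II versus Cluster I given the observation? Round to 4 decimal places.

Only the two components matter; the odds are (P(Z=i) f_i(x)) / (P(Z=j) f_j(x)).
Component likelihoods at x = 3.9:
  p_I = 0.00196298
  p_II = 0.0732955
  p_III = 0.000374239
Odds = (0.22/0.64) × (0.0732955/0.00196298) = 0.34375 × 37.339 ≈ 12.8353

12.8353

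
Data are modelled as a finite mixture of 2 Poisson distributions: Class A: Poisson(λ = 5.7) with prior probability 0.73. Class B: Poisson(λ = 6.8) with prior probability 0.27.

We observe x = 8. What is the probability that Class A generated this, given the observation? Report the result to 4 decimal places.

0.6644

Apply Bayes' rule: the posterior for each component is proportional to its prior times its likelihood at x.
Evaluate each component's likelihood at the observed value:
  p_A = 0.0924698
  p_B = 0.126284
Prior × likelihood for each component:
  π_A·p_A = 0.73 × 0.0924698 = 0.0675029
  π_B·p_B = 0.27 × 0.126284 = 0.0340967
Sum: 0.0675029 + 0.0340967 = 0.1016
P(Class A | x) = 0.0675029 / 0.1016 ≈ 0.6644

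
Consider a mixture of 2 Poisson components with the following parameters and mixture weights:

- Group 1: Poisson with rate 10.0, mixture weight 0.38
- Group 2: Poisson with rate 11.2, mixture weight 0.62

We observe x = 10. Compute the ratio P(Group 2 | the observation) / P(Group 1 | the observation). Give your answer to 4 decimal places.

Posterior odds = (P(Z=i) f_i(x)) / (P(Z=j) f_j(x)); the normalising sum cancels.
Evaluate each component's likelihood at the observed value:
  L_1 = 0.12511
  L_2 = 0.117036
Odds = (0.62/0.38) × (0.117036/0.12511) = 1.63158 × 0.935464 ≈ 1.5263

1.5263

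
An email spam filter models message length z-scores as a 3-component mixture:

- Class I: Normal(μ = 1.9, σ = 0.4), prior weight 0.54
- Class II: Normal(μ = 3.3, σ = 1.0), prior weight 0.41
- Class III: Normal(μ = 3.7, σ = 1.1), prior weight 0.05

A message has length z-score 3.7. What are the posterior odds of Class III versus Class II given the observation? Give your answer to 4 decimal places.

The posterior odds equal the prior odds times the likelihood ratio: (π_i/π_j)·(f_i(x)/f_j(x)).
Evaluate each component's likelihood at the observed value:
  p_I = 3.99594e-05
  p_II = 0.36827
  p_III = 0.362675
0.0181337 / 0.150991 ≈ 0.1201

0.1201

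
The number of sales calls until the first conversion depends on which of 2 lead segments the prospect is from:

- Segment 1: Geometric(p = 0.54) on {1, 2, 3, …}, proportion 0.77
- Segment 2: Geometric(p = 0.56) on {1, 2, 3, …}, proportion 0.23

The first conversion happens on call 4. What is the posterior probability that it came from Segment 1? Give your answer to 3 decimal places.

0.787

Posterior ∝ prior × likelihood, so P(k | x) ∝ π_k f_k(x); normalise over all components.
Evaluate each component's likelihood at the observed value:
  L_1 = 0.54·(1−0.54)^3 = 0.54·0.097336 = 0.0525614
  L_2 = 0.56·(1−0.56)^3 = 0.56·0.085184 = 0.047703
Unnormalised posteriors:
  π_1·L_1 = 0.77 × 0.0525614 = 0.0404723
  π_2·L_2 = 0.23 × 0.047703 = 0.0109717
Evidence: 0.0404723 + 0.0109717 = 0.051444
Responsibility of Segment 1: 0.0404723 / 0.051444 ≈ 0.787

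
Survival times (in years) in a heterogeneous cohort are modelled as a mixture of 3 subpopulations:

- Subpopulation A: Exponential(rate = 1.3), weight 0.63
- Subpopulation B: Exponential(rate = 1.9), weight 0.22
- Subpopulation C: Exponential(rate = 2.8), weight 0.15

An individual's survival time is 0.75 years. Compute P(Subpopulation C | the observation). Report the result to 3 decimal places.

0.112

Apply Bayes' rule: the posterior for each component is proportional to its prior times its likelihood at x.
Exponential densities:
  f_A = 0.49035
  f_B = 0.456966
  f_C = 0.342878
Multiply by the mixture weights:
  π_A·f_A = 0.63 × 0.49035 = 0.308921
  π_B·f_B = 0.22 × 0.456966 = 0.100533
  π_C·f_C = 0.15 × 0.342878 = 0.0514317
Denominator: 0.308921 + 0.100533 + 0.0514317 = 0.460885
Responsibility of Subpopulation C: 0.0514317 / 0.460885 ≈ 0.112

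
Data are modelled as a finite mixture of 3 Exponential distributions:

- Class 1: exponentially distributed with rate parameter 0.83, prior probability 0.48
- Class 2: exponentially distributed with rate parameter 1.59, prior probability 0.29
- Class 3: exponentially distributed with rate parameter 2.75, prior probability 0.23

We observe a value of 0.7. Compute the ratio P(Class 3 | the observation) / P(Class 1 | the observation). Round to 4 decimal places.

Since P(k|x) ∝ π_k f_k(x), the posterior odds are π_i f_i(x) / (π_j f_j(x)).
Component likelihoods at x = 0.7:
  p_1 = 0.464251
  p_2 = 0.522429
  p_3 = 0.401158
Posterior odds = (π_3·p_3) / (π_1·p_1) = (0.23·0.401158) / (0.48·0.464251) = 0.0922664 / 0.222841 ≈ 0.4140

0.4140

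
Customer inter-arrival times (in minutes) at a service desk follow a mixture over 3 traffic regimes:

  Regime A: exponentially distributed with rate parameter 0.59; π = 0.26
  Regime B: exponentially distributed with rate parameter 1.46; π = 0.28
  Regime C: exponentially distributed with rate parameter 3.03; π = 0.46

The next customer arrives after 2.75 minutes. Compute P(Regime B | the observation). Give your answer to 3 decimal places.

0.194

By Bayes' theorem, P(k | x) = P(Z=k) f_k(x) / Σ_j P(Z=j) f_j(x).
Evaluate each component's likelihood at the observed value:
  L_A = 0.59·e^(−0.59·2.75) = 0.59·e^(−1.6225) = 0.116469
  L_B = 1.46·e^(−1.46·2.75) = 1.46·e^(−4.0150) = 0.0263427
  L_C = 3.03·e^(−3.03·2.75) = 3.03·e^(−8.3325) = 0.000728927
Prior × likelihood for each component:
  P(Z=A)·L_A = 0.26 × 0.116469 = 0.0302819
  P(Z=B)·L_B = 0.28 × 0.0263427 = 0.00737596
  P(Z=C)·L_C = 0.46 × 0.000728927 = 0.000335306
Evidence: 0.0302819 + 0.00737596 + 0.000335306 = 0.0379931
P(Regime B | the observation) ≈ 0.194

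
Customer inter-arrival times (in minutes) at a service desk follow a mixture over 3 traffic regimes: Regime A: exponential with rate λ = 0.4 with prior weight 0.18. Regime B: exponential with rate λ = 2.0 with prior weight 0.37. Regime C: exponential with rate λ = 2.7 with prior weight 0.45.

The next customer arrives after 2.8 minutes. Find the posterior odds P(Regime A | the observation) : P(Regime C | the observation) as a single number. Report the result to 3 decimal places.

Posterior odds = (w_i f_i(x)) / (w_j f_j(x)); the normalising sum cancels.
Evaluate each component's likelihood at the observed value:
  p_A = 0.130512
  p_B = 0.00739573
  p_C = 0.00140636
0.0234921 / 0.000632863 ≈ 37.120

37.120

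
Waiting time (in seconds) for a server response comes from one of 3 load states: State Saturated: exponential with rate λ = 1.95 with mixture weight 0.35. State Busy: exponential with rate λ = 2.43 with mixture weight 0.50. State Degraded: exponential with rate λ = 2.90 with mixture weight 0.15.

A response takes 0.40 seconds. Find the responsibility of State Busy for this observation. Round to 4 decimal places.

P(component k | x) = π_k·f_k(x) / marginal(x), where marginal(x) = Σ_j π_j·f_j(x).
Evaluate each component's likelihood at the observed value:
  p_Saturated = 1.95·e^(−1.95·0.40) = 1.95·e^(−0.7800) = 0.893892
  p_Busy = 2.43·e^(−2.43·0.40) = 2.43·e^(−0.9720) = 0.919331
  p_Degraded = 2.90·e^(−2.90·0.40) = 2.90·e^(−1.1600) = 0.90911
Prior × likelihood for each component:
  π_Saturated·p_Saturated = 0.35 × 0.893892 = 0.312862
  π_Busy·p_Busy = 0.50 × 0.919331 = 0.459666
  π_Degraded·p_Degraded = 0.15 × 0.90911 = 0.136366
Sum: 0.312862 + 0.459666 + 0.136366 = 0.908894
P(State Busy | data) = 0.459666 / 0.908894 ≈ 0.5057

0.5057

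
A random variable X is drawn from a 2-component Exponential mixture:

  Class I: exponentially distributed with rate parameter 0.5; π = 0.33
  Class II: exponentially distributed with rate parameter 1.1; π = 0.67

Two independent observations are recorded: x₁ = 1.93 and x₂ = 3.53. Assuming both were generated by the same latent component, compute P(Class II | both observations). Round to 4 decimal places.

Posterior ∝ prior × likelihood, so P(k | x) ∝ P(Z=k) f_k(x); normalise over all components.
Since both observations come from the same component, the likelihood for component k is f_k(x₁)·f_k(x₂).
  p_I = [0.190492] × [0.0855934] = 0.0163048
  p_II = [0.131639] × [0.0226479] = 0.00298135
Prior × likelihood for each component:
  P(Z=I)·p_I = 0.33 × 0.0163048 = 0.00538059
  P(Z=II)·p_II = 0.67 × 0.00298135 = 0.0019975
Normaliser: 0.00538059 + 0.0019975 = 0.00737809
P(Class II | data) ≈ 0.2707

0.2707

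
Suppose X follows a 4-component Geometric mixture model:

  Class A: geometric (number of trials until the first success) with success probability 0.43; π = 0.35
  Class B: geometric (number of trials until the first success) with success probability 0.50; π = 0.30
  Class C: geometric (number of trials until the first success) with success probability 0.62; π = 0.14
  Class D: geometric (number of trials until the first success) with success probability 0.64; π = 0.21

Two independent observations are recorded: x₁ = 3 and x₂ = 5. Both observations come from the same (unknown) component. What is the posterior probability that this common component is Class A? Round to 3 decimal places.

0.593

Posterior ∝ prior × likelihood, so P(k | x) ∝ w_k f_k(x); normalise over all components.
Since both observations come from the same component, the likelihood for component k is f_k(x₁)·f_k(x₂).
  L_A = [0.139707] × [0.0453908] = 0.00634141
  L_B = [0.125] × [0.03125] = 0.00390625
  L_C = [0.089528] × [0.0129278] = 0.0011574
  L_D = [0.082944] × [0.0107495] = 0.00089161
Multiply by the mixture weights:
  w_A·L_A = 0.35 × 0.00634141 = 0.00221949
  w_B·L_B = 0.30 × 0.00390625 = 0.00117187
  w_C·L_C = 0.14 × 0.0011574 = 0.000162037
  w_D·L_D = 0.21 × 0.00089161 = 0.000187238
Denominator: 0.00221949 + 0.00117187 + 0.000162037 + 0.000187238 = 0.00374064
Responsibility of Class A: 0.00221949 / 0.00374064 ≈ 0.593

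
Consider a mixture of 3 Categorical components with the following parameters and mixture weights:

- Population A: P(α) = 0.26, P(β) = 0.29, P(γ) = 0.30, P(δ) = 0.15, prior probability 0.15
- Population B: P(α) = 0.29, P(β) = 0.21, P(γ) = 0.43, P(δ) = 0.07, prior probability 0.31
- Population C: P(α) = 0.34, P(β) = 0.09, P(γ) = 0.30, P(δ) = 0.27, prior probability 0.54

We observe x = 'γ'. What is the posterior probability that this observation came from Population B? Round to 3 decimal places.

The responsibility of component k is w_k f_k(x) divided by Σ_j w_j f_j(x).
Evaluate each component's likelihood at the observed value:
  f_A = 0.3
  f_B = 0.43
  f_C = 0.3
Prior × likelihood for each component:
  w_A·f_A = 0.15 × 0.3 = 0.045
  w_B·f_B = 0.31 × 0.43 = 0.1333
  w_C·f_C = 0.54 × 0.3 = 0.162
Marginal: 0.045 + 0.1333 + 0.162 = 0.3403
Responsibility of Population B: 0.1333 / 0.3403 ≈ 0.392

0.392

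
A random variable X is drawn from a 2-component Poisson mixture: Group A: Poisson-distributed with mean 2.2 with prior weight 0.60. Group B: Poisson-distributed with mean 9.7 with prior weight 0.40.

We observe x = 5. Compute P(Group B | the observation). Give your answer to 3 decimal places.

0.381

Apply Bayes' rule: the posterior for each component is proportional to its prior times its likelihood at x.
Poisson probabilities:
  L_A = e^(−2.2)·2.2^5/5! = 0.0475866
  L_B = e^(−9.7)·9.7^5/5! = 0.0438552
Prior × likelihood for each component:
  π_A·L_A = 0.60 × 0.0475866 = 0.0285519
  π_B·L_B = 0.40 × 0.0438552 = 0.0175421
Normaliser: 0.0285519 + 0.0175421 = 0.046094
P(Group B | the observation) = 0.0175421 / 0.046094 ≈ 0.381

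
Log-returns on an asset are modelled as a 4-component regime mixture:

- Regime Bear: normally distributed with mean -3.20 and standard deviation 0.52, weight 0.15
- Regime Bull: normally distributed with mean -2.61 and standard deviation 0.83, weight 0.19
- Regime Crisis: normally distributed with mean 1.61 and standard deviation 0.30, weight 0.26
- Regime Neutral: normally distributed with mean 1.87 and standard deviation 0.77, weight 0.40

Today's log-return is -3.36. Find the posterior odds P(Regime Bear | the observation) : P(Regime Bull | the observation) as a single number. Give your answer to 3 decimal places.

1.808

Posterior odds = (π_i f_i(x)) / (π_j f_j(x)); the normalising sum cancels.
Normal densities:
  p_Bear = 0.731726
  p_Bull = 0.319541
  p_Crisis = 3.36328e-60
  p_Neutral = 4.97198e-11
Odds = (0.15/0.19) × (0.731726/0.319541) = 0.789474 × 2.28993 ≈ 1.808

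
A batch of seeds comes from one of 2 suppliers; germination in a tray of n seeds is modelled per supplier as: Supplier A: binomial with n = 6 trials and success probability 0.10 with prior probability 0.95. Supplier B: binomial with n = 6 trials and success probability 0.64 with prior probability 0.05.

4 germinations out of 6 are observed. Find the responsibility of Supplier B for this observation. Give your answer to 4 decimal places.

0.9339

By Bayes' theorem, P(k | x) = w_k f_k(x) / Σ_j w_j f_j(x).
Evaluate each component's likelihood at the observed value:
  L_A = 0.001215
  L_B = 0.326149
Prior × likelihood for each component:
  w_A·L_A = 0.95 × 0.001215 = 0.00115425
  w_B·L_B = 0.05 × 0.326149 = 0.0163075
Marginal: 0.00115425 + 0.0163075 = 0.0174617
P(Supplier B | the observation) = 0.0163075 / 0.0174617 ≈ 0.9339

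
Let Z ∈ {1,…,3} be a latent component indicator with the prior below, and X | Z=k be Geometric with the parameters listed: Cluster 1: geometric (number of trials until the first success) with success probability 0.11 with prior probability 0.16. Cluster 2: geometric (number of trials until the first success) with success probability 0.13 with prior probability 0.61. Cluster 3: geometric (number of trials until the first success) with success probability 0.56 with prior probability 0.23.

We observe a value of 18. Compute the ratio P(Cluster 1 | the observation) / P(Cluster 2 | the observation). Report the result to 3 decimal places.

0.327

Posterior odds = (P(Z=i) f_i(x)) / (P(Z=j) f_j(x)); the normalising sum cancels.
Component likelihoods at x = 18:
  p_1 = 0.0151713
  p_2 = 0.0121835
  p_3 = 4.86277e-07
Posterior odds = (P(Z=1)·p_1) / (P(Z=2)·p_2) = (0.16·0.0151713) / (0.61·0.0121835) = 0.00242741 / 0.00743191 ≈ 0.327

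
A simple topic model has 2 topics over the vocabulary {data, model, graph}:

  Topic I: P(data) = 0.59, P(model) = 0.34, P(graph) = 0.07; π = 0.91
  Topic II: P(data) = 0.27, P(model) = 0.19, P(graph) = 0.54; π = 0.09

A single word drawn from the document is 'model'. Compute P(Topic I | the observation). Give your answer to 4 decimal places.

Posterior ∝ prior × likelihood, so P(k | x) ∝ P(Z=k) f_k(x); normalise over all components.
Categorical probabilities:
  L_I = 0.34
  L_II = 0.19
Prior × likelihood for each component:
  P(Z=I)·L_I = 0.91 × 0.34 = 0.3094
  P(Z=II)·L_II = 0.09 × 0.19 = 0.0171
Evidence: 0.3094 + 0.0171 = 0.3265
P(Topic I | the observation) = 0.3094 / 0.3265 ≈ 0.9476

0.9476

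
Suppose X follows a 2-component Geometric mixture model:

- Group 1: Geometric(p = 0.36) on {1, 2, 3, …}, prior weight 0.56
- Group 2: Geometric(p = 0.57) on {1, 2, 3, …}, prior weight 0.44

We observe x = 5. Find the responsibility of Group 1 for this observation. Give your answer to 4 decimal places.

0.7978

By Bayes' theorem, P(k | x) = π_k f_k(x) / Σ_j π_j f_j(x).
Evaluate each component's likelihood at the observed value:
  p_1 = 0.36·(1−0.36)^4 = 0.36·0.167772 = 0.060398
  p_2 = 0.57·(1−0.57)^4 = 0.57·0.034188 = 0.0194872
Weight by the priors:
  π_1·p_1 = 0.56 × 0.060398 = 0.0338229
  π_2·p_2 = 0.44 × 0.0194872 = 0.00857435
Evidence: 0.0338229 + 0.00857435 = 0.0423972
P(Group 1 | x) = 0.0338229 / 0.0423972 ≈ 0.7978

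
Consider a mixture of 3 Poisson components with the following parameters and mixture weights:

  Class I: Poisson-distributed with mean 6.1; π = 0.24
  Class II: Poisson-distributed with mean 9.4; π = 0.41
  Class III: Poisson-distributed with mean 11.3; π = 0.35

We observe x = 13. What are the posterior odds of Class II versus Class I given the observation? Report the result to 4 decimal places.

17.4090

Since P(k|x) ∝ w_k f_k(x), the posterior odds are w_i f_i(x) / (w_j f_j(x)).
Component likelihoods at x = 13:
  f_I = e^(−6.1)·6.1^13/13! = 0.00583192
  f_II = e^(−9.4)·9.4^13/13! = 0.0594311
  f_III = e^(−11.3)·11.3^13/13! = 0.0973222
Posterior odds = (w_II·f_II) / (w_I·f_I) = (0.41·0.0594311) / (0.24·0.00583192) = 0.0243667 / 0.00139966 ≈ 17.4090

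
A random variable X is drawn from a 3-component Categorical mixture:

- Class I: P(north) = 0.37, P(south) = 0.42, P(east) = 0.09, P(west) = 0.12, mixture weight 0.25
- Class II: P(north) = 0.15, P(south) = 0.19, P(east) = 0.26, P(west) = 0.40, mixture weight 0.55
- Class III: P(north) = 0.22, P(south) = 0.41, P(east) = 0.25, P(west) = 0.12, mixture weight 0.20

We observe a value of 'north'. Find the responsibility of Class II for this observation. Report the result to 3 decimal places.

P(component k | x) = π_k·f_k(x) / marginal(x), where marginal(x) = Σ_j π_j·f_j(x).
Evaluate each component's likelihood at the observed value:
  f_I = P(north | comp) = 0.37
  f_II = P(north | comp) = 0.15
  f_III = P(north | comp) = 0.22
Weight by the priors:
  π_I·f_I = 0.25 × 0.37 = 0.0925
  π_II·f_II = 0.55 × 0.15 = 0.0825
  π_III·f_III = 0.20 × 0.22 = 0.044
Normaliser: 0.0925 + 0.0825 + 0.044 = 0.219
Responsibility of Class II: 0.0825 / 0.219 ≈ 0.377

0.377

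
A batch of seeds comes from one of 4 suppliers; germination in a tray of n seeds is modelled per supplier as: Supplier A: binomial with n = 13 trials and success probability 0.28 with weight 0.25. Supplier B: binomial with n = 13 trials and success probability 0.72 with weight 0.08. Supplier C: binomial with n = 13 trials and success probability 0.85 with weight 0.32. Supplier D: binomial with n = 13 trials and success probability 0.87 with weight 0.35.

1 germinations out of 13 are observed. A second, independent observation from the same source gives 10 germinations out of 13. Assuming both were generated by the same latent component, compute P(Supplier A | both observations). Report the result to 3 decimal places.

0.993

Posterior ∝ prior × likelihood, so P(k | x) ∝ w_k f_k(x); normalise over all components.
Since both observations come from the same component, the likelihood for component k is f_k(x₁)·f_k(x₂).
  L_A = [0.0706466] × [0.000316187] = 2.23375e-05
  L_B = [2.17356e-06] × [0.235053] = 5.10902e-07
  L_C = [1.4337e-09] × [0.190033] = 2.7245e-10
  L_D = [2.63501e-10] × [0.156095] = 4.11312e-11
Unnormalised posteriors:
  w_A·L_A = 0.25 × 2.23375e-05 = 5.58438e-06
  w_B·L_B = 0.08 × 5.10902e-07 = 4.08721e-08
  w_C·L_C = 0.32 × 2.7245e-10 = 8.71839e-11
  w_D·L_D = 0.35 × 4.11312e-11 = 1.43959e-11
Evidence: 5.58438e-06 + 4.08721e-08 + 8.71839e-11 + 1.43959e-11 = 5.62536e-06
So the posterior for Supplier A is 5.58438e-06 / 5.62536e-06 ≈ 0.993.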